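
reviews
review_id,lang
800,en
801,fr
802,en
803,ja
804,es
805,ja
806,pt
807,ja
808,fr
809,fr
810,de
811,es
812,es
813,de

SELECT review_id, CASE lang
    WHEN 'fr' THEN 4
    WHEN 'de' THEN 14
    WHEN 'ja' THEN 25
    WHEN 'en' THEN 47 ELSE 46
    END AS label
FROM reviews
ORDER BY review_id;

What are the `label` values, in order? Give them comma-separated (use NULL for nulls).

review_id=800: lang='en' → 47
review_id=801: lang='fr' → 4
review_id=802: lang='en' → 47
review_id=803: lang='ja' → 25
review_id=804: ELSE → 46
review_id=805: lang='ja' → 25
review_id=806: ELSE → 46
review_id=807: lang='ja' → 25
review_id=808: lang='fr' → 4
review_id=809: lang='fr' → 4
review_id=810: lang='de' → 14
review_id=811: ELSE → 46
review_id=812: ELSE → 46
review_id=813: lang='de' → 14

47, 4, 47, 25, 46, 25, 46, 25, 4, 4, 14, 46, 46, 14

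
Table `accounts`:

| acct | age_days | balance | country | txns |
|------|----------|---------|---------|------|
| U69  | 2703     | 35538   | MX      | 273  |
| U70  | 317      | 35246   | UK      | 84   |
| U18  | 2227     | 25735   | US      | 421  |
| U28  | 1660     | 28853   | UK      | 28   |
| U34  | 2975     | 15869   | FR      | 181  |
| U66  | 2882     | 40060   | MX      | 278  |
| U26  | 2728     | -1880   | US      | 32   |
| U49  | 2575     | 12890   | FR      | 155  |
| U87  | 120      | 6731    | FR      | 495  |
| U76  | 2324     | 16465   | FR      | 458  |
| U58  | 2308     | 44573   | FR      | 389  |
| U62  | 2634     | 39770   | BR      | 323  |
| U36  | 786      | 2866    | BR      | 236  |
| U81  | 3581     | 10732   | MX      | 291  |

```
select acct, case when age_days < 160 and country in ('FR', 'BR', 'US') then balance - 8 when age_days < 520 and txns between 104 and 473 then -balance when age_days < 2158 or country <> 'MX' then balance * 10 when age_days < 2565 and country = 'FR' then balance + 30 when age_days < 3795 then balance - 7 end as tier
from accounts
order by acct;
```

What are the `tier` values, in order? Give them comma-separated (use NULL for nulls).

257350, -18800, 288530, 158690, 28660, 128900, 445730, 397700, 40053, 35531, 352460, 164650, 10725, 6723

acct=U18: age_days < 2158 or country <> 'MX' → 257350
acct=U26: age_days < 2158 or country <> 'MX' → -18800
acct=U28: age_days < 2158 or country <> 'MX' → 288530
acct=U34: age_days < 2158 or country <> 'MX' → 158690
acct=U36: age_days < 2158 or country <> 'MX' → 28660
acct=U49: age_days < 2158 or country <> 'MX' → 128900
acct=U58: age_days < 2158 or country <> 'MX' → 445730
acct=U62: age_days < 2158 or country <> 'MX' → 397700
acct=U66: age_days < 3795 → 40053
acct=U69: age_days < 3795 → 35531
acct=U70: age_days < 2158 or country <> 'MX' → 352460
acct=U76: age_days < 2158 or country <> 'MX' → 164650
acct=U81: age_days < 3795 → 10725
acct=U87: age_days < 160 and country in ('FR', 'BR', 'US') → 6723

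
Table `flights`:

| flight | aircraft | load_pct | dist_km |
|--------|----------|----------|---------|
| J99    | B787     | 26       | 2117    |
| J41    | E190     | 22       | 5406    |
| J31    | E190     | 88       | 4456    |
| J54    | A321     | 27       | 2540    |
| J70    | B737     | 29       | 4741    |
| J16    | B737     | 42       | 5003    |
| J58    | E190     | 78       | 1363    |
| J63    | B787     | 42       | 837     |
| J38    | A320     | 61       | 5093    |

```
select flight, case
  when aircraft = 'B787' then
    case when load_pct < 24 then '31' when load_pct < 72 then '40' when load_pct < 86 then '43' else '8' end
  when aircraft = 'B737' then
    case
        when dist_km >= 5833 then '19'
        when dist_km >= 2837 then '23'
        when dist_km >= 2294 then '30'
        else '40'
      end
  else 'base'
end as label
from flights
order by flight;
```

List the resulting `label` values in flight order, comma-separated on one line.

23, base, base, base, base, base, 40, 23, 40

flight=J16: aircraft='B737' → inner[dist_km >= 2837] → 23
flight=J31: aircraft='E190' → outer ELSE → base
flight=J38: aircraft='A320' → outer ELSE → base
flight=J41: aircraft='E190' → outer ELSE → base
flight=J54: aircraft='A321' → outer ELSE → base
flight=J58: aircraft='E190' → outer ELSE → base
flight=J63: aircraft='B787' → inner[load_pct < 72] → 40
flight=J70: aircraft='B737' → inner[dist_km >= 2837] → 23
flight=J99: aircraft='B787' → inner[load_pct < 72] → 40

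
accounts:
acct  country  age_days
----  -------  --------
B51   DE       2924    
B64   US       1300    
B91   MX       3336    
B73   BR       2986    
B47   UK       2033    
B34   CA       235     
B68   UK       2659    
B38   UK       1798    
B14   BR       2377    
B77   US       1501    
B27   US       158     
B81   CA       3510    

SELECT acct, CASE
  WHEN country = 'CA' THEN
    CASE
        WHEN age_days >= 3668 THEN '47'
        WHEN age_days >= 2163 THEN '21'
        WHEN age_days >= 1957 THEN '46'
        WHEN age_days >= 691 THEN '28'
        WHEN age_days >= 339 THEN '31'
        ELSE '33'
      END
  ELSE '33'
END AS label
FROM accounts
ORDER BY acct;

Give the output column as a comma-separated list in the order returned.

acct=B14: country='BR' → outer ELSE → 33
acct=B27: country='US' → outer ELSE → 33
acct=B34: country='CA' → inner[ELSE] → 33
acct=B38: country='UK' → outer ELSE → 33
acct=B47: country='UK' → outer ELSE → 33
acct=B51: country='DE' → outer ELSE → 33
acct=B64: country='US' → outer ELSE → 33
acct=B68: country='UK' → outer ELSE → 33
acct=B73: country='BR' → outer ELSE → 33
acct=B77: country='US' → outer ELSE → 33
acct=B81: country='CA' → inner[age_days >= 2163] → 21
acct=B91: country='MX' → outer ELSE → 33

33, 33, 33, 33, 33, 33, 33, 33, 33, 33, 21, 33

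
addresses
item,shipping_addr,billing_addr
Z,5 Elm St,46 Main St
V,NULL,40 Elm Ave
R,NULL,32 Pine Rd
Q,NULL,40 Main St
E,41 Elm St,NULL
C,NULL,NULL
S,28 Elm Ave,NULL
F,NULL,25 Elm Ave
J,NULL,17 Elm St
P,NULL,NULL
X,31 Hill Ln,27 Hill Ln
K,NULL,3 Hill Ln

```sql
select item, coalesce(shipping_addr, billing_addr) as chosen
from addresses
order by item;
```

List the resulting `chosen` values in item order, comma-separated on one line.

item=C: shipping_addr=NULL, billing_addr=NULL (all NULL) → NULL
item=E: shipping_addr=41 Elm St → 41 Elm St
item=F: shipping_addr=NULL, billing_addr=25 Elm Ave → 25 Elm Ave
item=J: shipping_addr=NULL, billing_addr=17 Elm St → 17 Elm St
item=K: shipping_addr=NULL, billing_addr=3 Hill Ln → 3 Hill Ln
item=P: shipping_addr=NULL, billing_addr=NULL (all NULL) → NULL
item=Q: shipping_addr=NULL, billing_addr=40 Main St → 40 Main St
item=R: shipping_addr=NULL, billing_addr=32 Pine Rd → 32 Pine Rd
item=S: shipping_addr=28 Elm Ave → 28 Elm Ave
item=V: shipping_addr=NULL, billing_addr=40 Elm Ave → 40 Elm Ave
item=X: shipping_addr=31 Hill Ln → 31 Hill Ln
item=Z: shipping_addr=5 Elm St → 5 Elm St

NULL, 41 Elm St, 25 Elm Ave, 17 Elm St, 3 Hill Ln, NULL, 40 Main St, 32 Pine Rd, 28 Elm Ave, 40 Elm Ave, 31 Hill Ln, 5 Elm St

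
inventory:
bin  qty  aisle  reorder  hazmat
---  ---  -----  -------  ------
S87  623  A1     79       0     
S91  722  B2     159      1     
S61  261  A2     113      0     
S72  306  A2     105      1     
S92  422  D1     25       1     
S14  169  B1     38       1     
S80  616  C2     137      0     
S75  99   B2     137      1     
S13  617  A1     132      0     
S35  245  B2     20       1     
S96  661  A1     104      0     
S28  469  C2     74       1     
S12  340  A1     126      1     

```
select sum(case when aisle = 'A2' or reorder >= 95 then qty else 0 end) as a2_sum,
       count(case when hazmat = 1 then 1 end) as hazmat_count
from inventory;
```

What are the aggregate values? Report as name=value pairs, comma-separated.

a2_sum=3622, hazmat_count=8

[a2_sum: aisle = 'A2' or reorder >= 95]
bin=S87: ✗
bin=S91: ✓ → 722
bin=S61: ✓ → 261
bin=S72: ✓ → 306
bin=S92: ✗
bin=S14: ✗
bin=S80: ✓ → 616
bin=S75: ✓ → 99
bin=S13: ✓ → 617
bin=S35: ✗
bin=S96: ✓ → 661
bin=S28: ✗
bin=S12: ✓ → 340
a2_sum = 722 + 261 + 306 + 616 + 99 + 617 + 661 + 340 = 3622
—
[hazmat_count: hazmat = 1]
bin=S87: ✗
bin=S91: ✓ → 1
bin=S61: ✗
bin=S72: ✓ → 1
bin=S92: ✓ → 1
bin=S14: ✓ → 1
bin=S80: ✗
bin=S75: ✓ → 1
bin=S13: ✗
bin=S35: ✓ → 1
bin=S96: ✗
bin=S28: ✓ → 1
bin=S12: ✓ → 1
hazmat_count = COUNT(1, 1, 1, 1, 1, 1, 1, 1) = 8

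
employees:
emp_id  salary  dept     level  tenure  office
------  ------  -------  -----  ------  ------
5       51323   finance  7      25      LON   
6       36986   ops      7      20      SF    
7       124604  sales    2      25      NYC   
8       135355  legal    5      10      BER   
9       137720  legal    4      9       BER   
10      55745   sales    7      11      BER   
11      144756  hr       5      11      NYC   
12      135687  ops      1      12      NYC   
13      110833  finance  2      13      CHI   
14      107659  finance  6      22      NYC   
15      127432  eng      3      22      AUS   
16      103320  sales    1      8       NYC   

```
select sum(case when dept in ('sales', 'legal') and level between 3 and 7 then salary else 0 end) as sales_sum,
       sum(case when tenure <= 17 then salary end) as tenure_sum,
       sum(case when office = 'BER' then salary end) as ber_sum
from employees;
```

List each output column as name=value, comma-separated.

[sales_sum: dept in ('sales', 'legal') and level between 3 and 7]
emp_id=5: ✗
emp_id=6: ✗
emp_id=7: ✗
emp_id=8: ✓ → 135355
emp_id=9: ✓ → 137720
emp_id=10: ✓ → 55745
emp_id=11: ✗
emp_id=12: ✗
emp_id=13: ✗
emp_id=14: ✗
emp_id=15: ✗
emp_id=16: ✗
sales_sum = 135355 + 137720 + 55745 = 328820
—
[tenure_sum: tenure <= 17]
emp_id=5: ✗
emp_id=6: ✗
emp_id=7: ✗
emp_id=8: ✓ → 135355
emp_id=9: ✓ → 137720
emp_id=10: ✓ → 55745
emp_id=11: ✓ → 144756
emp_id=12: ✓ → 135687
emp_id=13: ✓ → 110833
emp_id=14: ✗
emp_id=15: ✗
emp_id=16: ✓ → 103320
tenure_sum = 135355 + 137720 + 55745 + 144756 + 135687 + 110833 + 103320 = 823416
—
[ber_sum: office = 'BER']
emp_id=5: ✗
emp_id=6: ✗
emp_id=7: ✗
emp_id=8: ✓ → 135355
emp_id=9: ✓ → 137720
emp_id=10: ✓ → 55745
emp_id=11: ✗
emp_id=12: ✗
emp_id=13: ✗
emp_id=14: ✗
emp_id=15: ✗
emp_id=16: ✗
ber_sum = 135355 + 137720 + 55745 = 328820

sales_sum=328820, tenure_sum=823416, ber_sum=328820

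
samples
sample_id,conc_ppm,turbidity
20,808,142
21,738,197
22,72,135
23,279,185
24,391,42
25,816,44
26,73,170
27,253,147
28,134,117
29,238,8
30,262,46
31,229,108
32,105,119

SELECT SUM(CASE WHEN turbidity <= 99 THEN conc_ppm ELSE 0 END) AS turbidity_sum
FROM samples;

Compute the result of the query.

1707

sample_id=20: ✗
sample_id=21: ✗
sample_id=22: ✗
sample_id=23: ✗
sample_id=24: ✓ → 391
sample_id=25: ✓ → 816
sample_id=26: ✗
sample_id=27: ✗
sample_id=28: ✗
sample_id=29: ✓ → 238
sample_id=30: ✓ → 262
sample_id=31: ✗
sample_id=32: ✗
turbidity_sum = 391 + 816 + 238 + 262 = 1707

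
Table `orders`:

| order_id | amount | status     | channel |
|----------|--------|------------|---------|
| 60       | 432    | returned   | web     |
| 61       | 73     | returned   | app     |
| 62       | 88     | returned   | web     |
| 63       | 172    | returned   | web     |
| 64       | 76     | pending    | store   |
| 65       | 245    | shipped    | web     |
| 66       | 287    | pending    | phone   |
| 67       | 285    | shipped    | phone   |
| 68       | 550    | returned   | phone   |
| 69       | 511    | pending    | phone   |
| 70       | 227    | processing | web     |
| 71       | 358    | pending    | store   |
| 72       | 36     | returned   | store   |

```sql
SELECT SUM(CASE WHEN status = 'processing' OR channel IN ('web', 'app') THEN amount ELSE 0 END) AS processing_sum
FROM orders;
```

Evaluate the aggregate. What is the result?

1237

order_id=60: ✓ → 432
order_id=61: ✓ → 73
order_id=62: ✓ → 88
order_id=63: ✓ → 172
order_id=64: ✗
order_id=65: ✓ → 245
order_id=66: ✗
order_id=67: ✗
order_id=68: ✗
order_id=69: ✗
order_id=70: ✓ → 227
order_id=71: ✗
order_id=72: ✗
processing_sum = 432 + 73 + 88 + 172 + 245 + 227 = 1237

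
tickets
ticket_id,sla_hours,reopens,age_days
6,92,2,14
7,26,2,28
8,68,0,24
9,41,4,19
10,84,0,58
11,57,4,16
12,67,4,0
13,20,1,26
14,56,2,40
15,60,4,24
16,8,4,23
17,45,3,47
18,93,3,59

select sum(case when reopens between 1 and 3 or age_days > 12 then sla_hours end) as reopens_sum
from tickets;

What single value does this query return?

650

ticket_id=6: ✓ → 92
ticket_id=7: ✓ → 26
ticket_id=8: ✓ → 68
ticket_id=9: ✓ → 41
ticket_id=10: ✓ → 84
ticket_id=11: ✓ → 57
ticket_id=12: ✗
ticket_id=13: ✓ → 20
ticket_id=14: ✓ → 56
ticket_id=15: ✓ → 60
ticket_id=16: ✓ → 8
ticket_id=17: ✓ → 45
ticket_id=18: ✓ → 93
reopens_sum = 92 + 26 + 68 + 41 + 84 + 57 + 20 + 56 + 60 + 8 + 45 + 93 = 650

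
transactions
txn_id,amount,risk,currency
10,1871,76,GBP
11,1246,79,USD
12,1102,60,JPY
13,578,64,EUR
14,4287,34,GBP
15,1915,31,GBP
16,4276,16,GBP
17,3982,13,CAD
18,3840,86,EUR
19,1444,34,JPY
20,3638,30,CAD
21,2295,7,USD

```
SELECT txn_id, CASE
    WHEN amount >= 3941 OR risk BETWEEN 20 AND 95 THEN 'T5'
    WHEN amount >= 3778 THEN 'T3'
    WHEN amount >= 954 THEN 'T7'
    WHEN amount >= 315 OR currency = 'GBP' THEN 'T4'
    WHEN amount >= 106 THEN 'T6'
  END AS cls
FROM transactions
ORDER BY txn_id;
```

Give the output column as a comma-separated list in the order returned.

txn_id=10: amount >= 3941 OR risk BETWEEN 20 AND 95 → T5
txn_id=11: amount >= 3941 OR risk BETWEEN 20 AND 95 → T5
txn_id=12: amount >= 3941 OR risk BETWEEN 20 AND 95 → T5
txn_id=13: amount >= 3941 OR risk BETWEEN 20 AND 95 → T5
txn_id=14: amount >= 3941 OR risk BETWEEN 20 AND 95 → T5
txn_id=15: amount >= 3941 OR risk BETWEEN 20 AND 95 → T5
txn_id=16: amount >= 3941 OR risk BETWEEN 20 AND 95 → T5
txn_id=17: amount >= 3941 OR risk BETWEEN 20 AND 95 → T5
txn_id=18: amount >= 3941 OR risk BETWEEN 20 AND 95 → T5
txn_id=19: amount >= 3941 OR risk BETWEEN 20 AND 95 → T5
txn_id=20: amount >= 3941 OR risk BETWEEN 20 AND 95 → T5
txn_id=21: amount >= 954 → T7

T5, T5, T5, T5, T5, T5, T5, T5, T5, T5, T5, T7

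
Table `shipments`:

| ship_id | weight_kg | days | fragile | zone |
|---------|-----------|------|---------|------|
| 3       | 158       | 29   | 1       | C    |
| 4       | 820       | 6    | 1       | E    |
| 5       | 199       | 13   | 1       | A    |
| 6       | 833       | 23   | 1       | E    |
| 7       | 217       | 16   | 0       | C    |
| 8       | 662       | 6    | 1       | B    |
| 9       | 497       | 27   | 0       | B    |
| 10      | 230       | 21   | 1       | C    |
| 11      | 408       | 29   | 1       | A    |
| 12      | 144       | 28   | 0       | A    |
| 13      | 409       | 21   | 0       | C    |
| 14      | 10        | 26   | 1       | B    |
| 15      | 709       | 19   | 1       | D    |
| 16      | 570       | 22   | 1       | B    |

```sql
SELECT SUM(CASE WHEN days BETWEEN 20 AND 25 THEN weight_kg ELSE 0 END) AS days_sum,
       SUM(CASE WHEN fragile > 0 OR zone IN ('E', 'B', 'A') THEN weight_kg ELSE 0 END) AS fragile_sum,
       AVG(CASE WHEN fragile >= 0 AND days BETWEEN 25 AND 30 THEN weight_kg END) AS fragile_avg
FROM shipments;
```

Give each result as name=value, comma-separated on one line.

days_sum=2042, fragile_sum=5240, fragile_avg=243.4

[days_sum: days BETWEEN 20 AND 25]
ship_id=3: ✗
ship_id=4: ✗
ship_id=5: ✗
ship_id=6: ✓ → 833
ship_id=7: ✗
ship_id=8: ✗
ship_id=9: ✗
ship_id=10: ✓ → 230
ship_id=11: ✗
ship_id=12: ✗
ship_id=13: ✓ → 409
ship_id=14: ✗
ship_id=15: ✗
ship_id=16: ✓ → 570
days_sum = 833 + 230 + 409 + 570 = 2042
—
[fragile_sum: fragile > 0 OR zone IN ('E', 'B', 'A')]
ship_id=3: ✓ → 158
ship_id=4: ✓ → 820
ship_id=5: ✓ → 199
ship_id=6: ✓ → 833
ship_id=7: ✗
ship_id=8: ✓ → 662
ship_id=9: ✓ → 497
ship_id=10: ✓ → 230
ship_id=11: ✓ → 408
ship_id=12: ✓ → 144
ship_id=13: ✗
ship_id=14: ✓ → 10
ship_id=15: ✓ → 709
ship_id=16: ✓ → 570
fragile_sum = 158 + 820 + 199 + 833 + 662 + 497 + 230 + 408 + 144 + 10 + 709 + 570 = 5240
—
[fragile_avg: fragile >= 0 AND days BETWEEN 25 AND 30]
ship_id=3: ✓ → 158
ship_id=4: ✗
ship_id=5: ✗
ship_id=6: ✗
ship_id=7: ✗
ship_id=8: ✗
ship_id=9: ✓ → 497
ship_id=10: ✗
ship_id=11: ✓ → 408
ship_id=12: ✓ → 144
ship_id=13: ✗
ship_id=14: ✓ → 10
ship_id=15: ✗
ship_id=16: ✗
fragile_avg = (158 + 497 + 408 + 144 + 10) / 5 = 243.4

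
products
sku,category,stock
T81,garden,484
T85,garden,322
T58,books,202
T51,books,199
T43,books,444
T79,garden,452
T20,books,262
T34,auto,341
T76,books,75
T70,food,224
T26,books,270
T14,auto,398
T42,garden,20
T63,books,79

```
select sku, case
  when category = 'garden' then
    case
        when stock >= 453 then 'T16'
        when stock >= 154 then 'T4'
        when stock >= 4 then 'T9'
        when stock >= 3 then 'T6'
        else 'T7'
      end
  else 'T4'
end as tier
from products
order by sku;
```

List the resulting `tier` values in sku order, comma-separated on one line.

sku=T14: category='auto' → outer ELSE → T4
sku=T20: category='books' → outer ELSE → T4
sku=T26: category='books' → outer ELSE → T4
sku=T34: category='auto' → outer ELSE → T4
sku=T42: category='garden' → inner[stock >= 4] → T9
sku=T43: category='books' → outer ELSE → T4
sku=T51: category='books' → outer ELSE → T4
sku=T58: category='books' → outer ELSE → T4
sku=T63: category='books' → outer ELSE → T4
sku=T70: category='food' → outer ELSE → T4
sku=T76: category='books' → outer ELSE → T4
sku=T79: category='garden' → inner[stock >= 154] → T4
sku=T81: category='garden' → inner[stock >= 453] → T16
sku=T85: category='garden' → inner[stock >= 154] → T4

T4, T4, T4, T4, T9, T4, T4, T4, T4, T4, T4, T4, T16, T4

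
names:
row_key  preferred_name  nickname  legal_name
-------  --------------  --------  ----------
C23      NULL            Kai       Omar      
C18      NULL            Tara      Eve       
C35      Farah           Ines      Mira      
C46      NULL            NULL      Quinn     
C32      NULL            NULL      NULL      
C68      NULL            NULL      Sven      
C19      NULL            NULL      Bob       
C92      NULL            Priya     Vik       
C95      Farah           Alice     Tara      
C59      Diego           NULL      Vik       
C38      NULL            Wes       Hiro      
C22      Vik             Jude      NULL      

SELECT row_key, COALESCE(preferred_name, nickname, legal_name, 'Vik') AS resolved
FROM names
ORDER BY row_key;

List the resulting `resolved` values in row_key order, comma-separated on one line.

row_key=C18: preferred_name=NULL, nickname=Tara → Tara
row_key=C19: preferred_name=NULL, nickname=NULL, legal_name=Bob → Bob
row_key=C22: preferred_name=Vik → Vik
row_key=C23: preferred_name=NULL, nickname=Kai → Kai
row_key=C32: preferred_name=NULL, nickname=NULL, legal_name=NULL, → literal Vik → Vik
row_key=C35: preferred_name=Farah → Farah
row_key=C38: preferred_name=NULL, nickname=Wes → Wes
row_key=C46: preferred_name=NULL, nickname=NULL, legal_name=Quinn → Quinn
row_key=C59: preferred_name=Diego → Diego
row_key=C68: preferred_name=NULL, nickname=NULL, legal_name=Sven → Sven
row_key=C92: preferred_name=NULL, nickname=Priya → Priya
row_key=C95: preferred_name=Farah → Farah

Tara, Bob, Vik, Kai, Vik, Farah, Wes, Quinn, Diego, Sven, Priya, Farah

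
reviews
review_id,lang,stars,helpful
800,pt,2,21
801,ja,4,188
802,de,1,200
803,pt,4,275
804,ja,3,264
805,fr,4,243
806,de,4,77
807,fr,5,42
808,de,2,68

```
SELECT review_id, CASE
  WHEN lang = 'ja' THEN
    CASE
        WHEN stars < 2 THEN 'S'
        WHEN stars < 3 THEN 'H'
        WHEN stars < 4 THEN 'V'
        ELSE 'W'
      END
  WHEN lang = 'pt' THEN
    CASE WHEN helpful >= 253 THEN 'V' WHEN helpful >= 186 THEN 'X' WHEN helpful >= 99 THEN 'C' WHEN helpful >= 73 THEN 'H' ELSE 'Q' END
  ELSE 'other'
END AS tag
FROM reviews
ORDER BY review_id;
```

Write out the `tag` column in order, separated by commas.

Q, W, other, V, V, other, other, other, other

review_id=800: lang='pt' → inner[ELSE] → Q
review_id=801: lang='ja' → inner[ELSE] → W
review_id=802: lang='de' → outer ELSE → other
review_id=803: lang='pt' → inner[helpful >= 253] → V
review_id=804: lang='ja' → inner[stars < 4] → V
review_id=805: lang='fr' → outer ELSE → other
review_id=806: lang='de' → outer ELSE → other
review_id=807: lang='fr' → outer ELSE → other
review_id=808: lang='de' → outer ELSE → other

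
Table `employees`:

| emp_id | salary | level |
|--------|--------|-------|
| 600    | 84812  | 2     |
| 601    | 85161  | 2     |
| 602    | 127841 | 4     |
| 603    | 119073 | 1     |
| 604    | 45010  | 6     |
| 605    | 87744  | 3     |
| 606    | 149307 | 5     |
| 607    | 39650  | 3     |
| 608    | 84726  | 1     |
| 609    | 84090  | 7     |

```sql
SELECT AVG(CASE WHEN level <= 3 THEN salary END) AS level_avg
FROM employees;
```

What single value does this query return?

83527.6666666667

emp_id=600: ✓ → 84812
emp_id=601: ✓ → 85161
emp_id=602: ✗
emp_id=603: ✓ → 119073
emp_id=604: ✗
emp_id=605: ✓ → 87744
emp_id=606: ✗
emp_id=607: ✓ → 39650
emp_id=608: ✓ → 84726
emp_id=609: ✗
level_avg = (84812 + 85161 + 119073 + 87744 + 39650 + 84726) / 6 = 83527.6666666667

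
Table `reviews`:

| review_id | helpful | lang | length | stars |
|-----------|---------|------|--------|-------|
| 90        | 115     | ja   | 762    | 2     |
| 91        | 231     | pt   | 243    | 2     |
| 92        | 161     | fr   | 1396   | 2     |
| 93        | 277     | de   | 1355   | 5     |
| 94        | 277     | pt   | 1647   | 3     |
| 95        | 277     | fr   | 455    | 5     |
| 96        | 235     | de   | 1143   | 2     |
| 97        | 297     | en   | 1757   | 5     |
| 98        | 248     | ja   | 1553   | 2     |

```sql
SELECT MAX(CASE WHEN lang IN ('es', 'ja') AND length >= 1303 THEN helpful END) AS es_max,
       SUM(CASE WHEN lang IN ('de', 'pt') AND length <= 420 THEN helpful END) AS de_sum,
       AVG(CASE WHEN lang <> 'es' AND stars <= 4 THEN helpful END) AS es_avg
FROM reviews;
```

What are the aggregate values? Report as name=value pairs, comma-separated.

es_max=248, de_sum=231, es_avg=211.1666666667

[es_max: lang IN ('es', 'ja') AND length >= 1303]
review_id=90: ✗
review_id=91: ✗
review_id=92: ✗
review_id=93: ✗
review_id=94: ✗
review_id=95: ✗
review_id=96: ✗
review_id=97: ✗
review_id=98: ✓ → 248
es_max = MAX(248) = 248
—
[de_sum: lang IN ('de', 'pt') AND length <= 420]
review_id=90: ✗
review_id=91: ✓ → 231
review_id=92: ✗
review_id=93: ✗
review_id=94: ✗
review_id=95: ✗
review_id=96: ✗
review_id=97: ✗
review_id=98: ✗
de_sum = 231
—
[es_avg: lang <> 'es' AND stars <= 4]
review_id=90: ✓ → 115
review_id=91: ✓ → 231
review_id=92: ✓ → 161
review_id=93: ✗
review_id=94: ✓ → 277
review_id=95: ✗
review_id=96: ✓ → 235
review_id=97: ✗
review_id=98: ✓ → 248
es_avg = (115 + 231 + 161 + 277 + 235 + 248) / 6 = 211.1666666667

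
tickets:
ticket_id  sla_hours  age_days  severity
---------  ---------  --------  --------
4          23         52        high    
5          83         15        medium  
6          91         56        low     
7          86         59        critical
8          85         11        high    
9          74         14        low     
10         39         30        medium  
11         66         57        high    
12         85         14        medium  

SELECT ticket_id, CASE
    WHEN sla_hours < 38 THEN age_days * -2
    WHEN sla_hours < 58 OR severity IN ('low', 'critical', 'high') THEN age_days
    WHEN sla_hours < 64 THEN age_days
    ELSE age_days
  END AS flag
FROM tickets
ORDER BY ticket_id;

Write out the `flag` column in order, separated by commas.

-104, 15, 56, 59, 11, 14, 30, 57, 14

ticket_id=4: sla_hours < 38 → -104
ticket_id=5: ELSE → 15
ticket_id=6: sla_hours < 58 OR severity IN ('low', 'critical', 'high') → 56
ticket_id=7: sla_hours < 58 OR severity IN ('low', 'critical', 'high') → 59
ticket_id=8: sla_hours < 58 OR severity IN ('low', 'critical', 'high') → 11
ticket_id=9: sla_hours < 58 OR severity IN ('low', 'critical', 'high') → 14
ticket_id=10: sla_hours < 58 OR severity IN ('low', 'critical', 'high') → 30
ticket_id=11: sla_hours < 58 OR severity IN ('low', 'critical', 'high') → 57
ticket_id=12: ELSE → 14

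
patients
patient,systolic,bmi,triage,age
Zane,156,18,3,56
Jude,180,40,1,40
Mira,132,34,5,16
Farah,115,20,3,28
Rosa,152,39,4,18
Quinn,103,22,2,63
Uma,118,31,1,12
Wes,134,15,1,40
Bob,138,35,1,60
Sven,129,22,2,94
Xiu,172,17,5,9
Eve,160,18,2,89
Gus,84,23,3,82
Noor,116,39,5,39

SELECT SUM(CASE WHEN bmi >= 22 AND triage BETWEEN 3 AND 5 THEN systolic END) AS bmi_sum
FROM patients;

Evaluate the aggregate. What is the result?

484

patient=Zane: ✗
patient=Jude: ✗
patient=Mira: ✓ → 132
patient=Farah: ✗
patient=Rosa: ✓ → 152
patient=Quinn: ✗
patient=Uma: ✗
patient=Wes: ✗
patient=Bob: ✗
patient=Sven: ✗
patient=Xiu: ✗
patient=Eve: ✗
patient=Gus: ✓ → 84
patient=Noor: ✓ → 116
bmi_sum = 132 + 152 + 84 + 116 = 484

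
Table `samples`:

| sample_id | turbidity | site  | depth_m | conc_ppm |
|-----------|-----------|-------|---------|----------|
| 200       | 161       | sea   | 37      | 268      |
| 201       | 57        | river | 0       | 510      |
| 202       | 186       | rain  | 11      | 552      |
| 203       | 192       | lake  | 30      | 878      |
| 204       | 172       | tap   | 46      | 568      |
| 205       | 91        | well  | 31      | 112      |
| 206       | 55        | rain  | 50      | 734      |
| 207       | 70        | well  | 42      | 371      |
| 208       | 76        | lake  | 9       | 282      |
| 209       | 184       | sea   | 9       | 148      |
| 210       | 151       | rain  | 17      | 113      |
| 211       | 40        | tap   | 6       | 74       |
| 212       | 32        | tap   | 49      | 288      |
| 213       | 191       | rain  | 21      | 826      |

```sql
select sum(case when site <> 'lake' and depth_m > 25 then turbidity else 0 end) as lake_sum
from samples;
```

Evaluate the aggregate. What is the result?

sample_id=200: ✓ → 161
sample_id=201: ✗
sample_id=202: ✗
sample_id=203: ✗
sample_id=204: ✓ → 172
sample_id=205: ✓ → 91
sample_id=206: ✓ → 55
sample_id=207: ✓ → 70
sample_id=208: ✗
sample_id=209: ✗
sample_id=210: ✗
sample_id=211: ✗
sample_id=212: ✓ → 32
sample_id=213: ✗
lake_sum = 161 + 172 + 91 + 55 + 70 + 32 = 581

581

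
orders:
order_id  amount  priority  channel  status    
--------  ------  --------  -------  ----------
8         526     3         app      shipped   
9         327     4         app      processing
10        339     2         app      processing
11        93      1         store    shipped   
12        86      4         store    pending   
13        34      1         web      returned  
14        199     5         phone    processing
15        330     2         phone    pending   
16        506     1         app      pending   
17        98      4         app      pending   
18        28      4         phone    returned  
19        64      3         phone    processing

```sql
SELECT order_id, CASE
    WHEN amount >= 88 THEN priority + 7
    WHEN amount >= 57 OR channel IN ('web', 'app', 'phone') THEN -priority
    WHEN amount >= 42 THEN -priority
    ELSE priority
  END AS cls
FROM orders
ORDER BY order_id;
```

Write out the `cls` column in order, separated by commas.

10, 11, 9, 8, -4, -1, 12, 9, 8, 11, -4, -3

order_id=8: amount >= 88 → 10
order_id=9: amount >= 88 → 11
order_id=10: amount >= 88 → 9
order_id=11: amount >= 88 → 8
order_id=12: amount >= 57 OR channel IN ('web', 'app', 'phone') → -4
order_id=13: amount >= 57 OR channel IN ('web', 'app', 'phone') → -1
order_id=14: amount >= 88 → 12
order_id=15: amount >= 88 → 9
order_id=16: amount >= 88 → 8
order_id=17: amount >= 88 → 11
order_id=18: amount >= 57 OR channel IN ('web', 'app', 'phone') → -4
order_id=19: amount >= 57 OR channel IN ('web', 'app', 'phone') → -3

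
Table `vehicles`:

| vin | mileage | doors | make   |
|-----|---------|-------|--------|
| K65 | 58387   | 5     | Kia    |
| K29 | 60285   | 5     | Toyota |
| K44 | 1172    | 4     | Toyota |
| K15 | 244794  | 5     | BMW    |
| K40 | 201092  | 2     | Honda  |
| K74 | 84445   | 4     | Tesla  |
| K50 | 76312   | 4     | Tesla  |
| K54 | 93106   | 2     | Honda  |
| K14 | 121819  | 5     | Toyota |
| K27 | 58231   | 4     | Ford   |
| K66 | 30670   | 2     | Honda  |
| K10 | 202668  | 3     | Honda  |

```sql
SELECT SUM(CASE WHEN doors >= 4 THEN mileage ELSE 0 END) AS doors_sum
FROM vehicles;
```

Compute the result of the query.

705445

vin=K65: ✓ → 58387
vin=K29: ✓ → 60285
vin=K44: ✓ → 1172
vin=K15: ✓ → 244794
vin=K40: ✗
vin=K74: ✓ → 84445
vin=K50: ✓ → 76312
vin=K54: ✗
vin=K14: ✓ → 121819
vin=K27: ✓ → 58231
vin=K66: ✗
vin=K10: ✗
doors_sum = 58387 + 60285 + 1172 + 244794 + 84445 + 76312 + 121819 + 58231 = 705445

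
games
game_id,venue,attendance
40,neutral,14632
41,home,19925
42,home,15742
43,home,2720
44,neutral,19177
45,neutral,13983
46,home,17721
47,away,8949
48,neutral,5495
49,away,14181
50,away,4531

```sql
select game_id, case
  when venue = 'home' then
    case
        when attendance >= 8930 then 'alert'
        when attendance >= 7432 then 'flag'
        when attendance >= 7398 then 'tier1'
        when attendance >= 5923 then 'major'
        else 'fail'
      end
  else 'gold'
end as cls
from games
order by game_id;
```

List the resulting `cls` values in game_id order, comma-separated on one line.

gold, alert, alert, fail, gold, gold, alert, gold, gold, gold, gold

game_id=40: venue='neutral' → outer ELSE → gold
game_id=41: venue='home' → inner[attendance >= 8930] → alert
game_id=42: venue='home' → inner[attendance >= 8930] → alert
game_id=43: venue='home' → inner[ELSE] → fail
game_id=44: venue='neutral' → outer ELSE → gold
game_id=45: venue='neutral' → outer ELSE → gold
game_id=46: venue='home' → inner[attendance >= 8930] → alert
game_id=47: venue='away' → outer ELSE → gold
game_id=48: venue='neutral' → outer ELSE → gold
game_id=49: venue='away' → outer ELSE → gold
game_id=50: venue='away' → outer ELSE → gold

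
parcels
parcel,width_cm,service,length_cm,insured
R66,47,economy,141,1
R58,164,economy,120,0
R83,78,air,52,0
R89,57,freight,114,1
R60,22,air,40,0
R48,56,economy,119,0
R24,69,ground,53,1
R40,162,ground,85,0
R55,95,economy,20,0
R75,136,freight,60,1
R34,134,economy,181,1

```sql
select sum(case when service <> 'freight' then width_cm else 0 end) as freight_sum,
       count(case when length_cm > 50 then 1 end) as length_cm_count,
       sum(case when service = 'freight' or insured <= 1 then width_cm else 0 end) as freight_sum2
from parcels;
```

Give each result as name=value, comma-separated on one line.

[freight_sum: service <> 'freight']
parcel=R66: ✓ → 47
parcel=R58: ✓ → 164
parcel=R83: ✓ → 78
parcel=R89: ✗
parcel=R60: ✓ → 22
parcel=R48: ✓ → 56
parcel=R24: ✓ → 69
parcel=R40: ✓ → 162
parcel=R55: ✓ → 95
parcel=R75: ✗
parcel=R34: ✓ → 134
freight_sum = 47 + 164 + 78 + 22 + 56 + 69 + 162 + 95 + 134 = 827
—
[length_cm_count: length_cm > 50]
parcel=R66: ✓ → 1
parcel=R58: ✓ → 1
parcel=R83: ✓ → 1
parcel=R89: ✓ → 1
parcel=R60: ✗
parcel=R48: ✓ → 1
parcel=R24: ✓ → 1
parcel=R40: ✓ → 1
parcel=R55: ✗
parcel=R75: ✓ → 1
parcel=R34: ✓ → 1
length_cm_count = COUNT(1, 1, 1, 1, 1, 1, 1, 1, 1) = 9
—
[freight_sum2: service = 'freight' or insured <= 1]
parcel=R66: ✓ → 47
parcel=R58: ✓ → 164
parcel=R83: ✓ → 78
parcel=R89: ✓ → 57
parcel=R60: ✓ → 22
parcel=R48: ✓ → 56
parcel=R24: ✓ → 69
parcel=R40: ✓ → 162
parcel=R55: ✓ → 95
parcel=R75: ✓ → 136
parcel=R34: ✓ → 134
freight_sum2 = 47 + 164 + 78 + 57 + 22 + 56 + 69 + 162 + 95 + 136 + 134 = 1020

freight_sum=827, length_cm_count=9, freight_sum2=1020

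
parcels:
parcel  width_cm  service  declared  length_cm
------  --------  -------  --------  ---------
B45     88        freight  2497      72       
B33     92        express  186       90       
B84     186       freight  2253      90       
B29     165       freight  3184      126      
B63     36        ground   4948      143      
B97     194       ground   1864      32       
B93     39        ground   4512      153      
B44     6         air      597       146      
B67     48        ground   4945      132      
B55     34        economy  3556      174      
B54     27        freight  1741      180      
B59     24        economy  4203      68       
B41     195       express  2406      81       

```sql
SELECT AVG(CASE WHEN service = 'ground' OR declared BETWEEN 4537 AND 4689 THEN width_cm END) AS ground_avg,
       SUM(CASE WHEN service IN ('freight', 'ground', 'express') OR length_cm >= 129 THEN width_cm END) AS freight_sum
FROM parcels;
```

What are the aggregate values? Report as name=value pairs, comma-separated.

ground_avg=79.25, freight_sum=1110

[ground_avg: service = 'ground' OR declared BETWEEN 4537 AND 4689]
parcel=B45: ✗
parcel=B33: ✗
parcel=B84: ✗
parcel=B29: ✗
parcel=B63: ✓ → 36
parcel=B97: ✓ → 194
parcel=B93: ✓ → 39
parcel=B44: ✗
parcel=B67: ✓ → 48
parcel=B55: ✗
parcel=B54: ✗
parcel=B59: ✗
parcel=B41: ✗
ground_avg = (36 + 194 + 39 + 48) / 4 = 79.25
—
[freight_sum: service IN ('freight', 'ground', 'express') OR length_cm >= 129]
parcel=B45: ✓ → 88
parcel=B33: ✓ → 92
parcel=B84: ✓ → 186
parcel=B29: ✓ → 165
parcel=B63: ✓ → 36
parcel=B97: ✓ → 194
parcel=B93: ✓ → 39
parcel=B44: ✓ → 6
parcel=B67: ✓ → 48
parcel=B55: ✓ → 34
parcel=B54: ✓ → 27
parcel=B59: ✗
parcel=B41: ✓ → 195
freight_sum = 88 + 92 + 186 + 165 + 36 + 194 + 39 + 6 + 48 + 34 + 27 + 195 = 1110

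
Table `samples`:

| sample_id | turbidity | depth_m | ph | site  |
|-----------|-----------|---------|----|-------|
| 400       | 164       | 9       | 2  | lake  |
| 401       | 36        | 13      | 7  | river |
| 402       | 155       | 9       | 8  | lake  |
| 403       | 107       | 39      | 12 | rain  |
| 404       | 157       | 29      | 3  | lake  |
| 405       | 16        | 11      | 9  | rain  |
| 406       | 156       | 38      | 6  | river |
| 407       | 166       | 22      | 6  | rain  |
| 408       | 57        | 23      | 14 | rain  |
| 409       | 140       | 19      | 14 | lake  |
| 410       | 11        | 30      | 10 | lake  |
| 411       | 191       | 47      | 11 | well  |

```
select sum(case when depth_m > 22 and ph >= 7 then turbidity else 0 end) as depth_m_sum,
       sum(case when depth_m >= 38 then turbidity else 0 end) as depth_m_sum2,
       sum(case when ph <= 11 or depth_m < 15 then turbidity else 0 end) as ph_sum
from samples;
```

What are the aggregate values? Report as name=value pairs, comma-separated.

depth_m_sum=366, depth_m_sum2=454, ph_sum=1052

[depth_m_sum: depth_m > 22 and ph >= 7]
sample_id=400: ✗
sample_id=401: ✗
sample_id=402: ✗
sample_id=403: ✓ → 107
sample_id=404: ✗
sample_id=405: ✗
sample_id=406: ✗
sample_id=407: ✗
sample_id=408: ✓ → 57
sample_id=409: ✗
sample_id=410: ✓ → 11
sample_id=411: ✓ → 191
depth_m_sum = 107 + 57 + 11 + 191 = 366
—
[depth_m_sum2: depth_m >= 38]
sample_id=400: ✗
sample_id=401: ✗
sample_id=402: ✗
sample_id=403: ✓ → 107
sample_id=404: ✗
sample_id=405: ✗
sample_id=406: ✓ → 156
sample_id=407: ✗
sample_id=408: ✗
sample_id=409: ✗
sample_id=410: ✗
sample_id=411: ✓ → 191
depth_m_sum2 = 107 + 156 + 191 = 454
—
[ph_sum: ph <= 11 or depth_m < 15]
sample_id=400: ✓ → 164
sample_id=401: ✓ → 36
sample_id=402: ✓ → 155
sample_id=403: ✗
sample_id=404: ✓ → 157
sample_id=405: ✓ → 16
sample_id=406: ✓ → 156
sample_id=407: ✓ → 166
sample_id=408: ✗
sample_id=409: ✗
sample_id=410: ✓ → 11
sample_id=411: ✓ → 191
ph_sum = 164 + 36 + 155 + 157 + 16 + 156 + 166 + 11 + 191 = 1052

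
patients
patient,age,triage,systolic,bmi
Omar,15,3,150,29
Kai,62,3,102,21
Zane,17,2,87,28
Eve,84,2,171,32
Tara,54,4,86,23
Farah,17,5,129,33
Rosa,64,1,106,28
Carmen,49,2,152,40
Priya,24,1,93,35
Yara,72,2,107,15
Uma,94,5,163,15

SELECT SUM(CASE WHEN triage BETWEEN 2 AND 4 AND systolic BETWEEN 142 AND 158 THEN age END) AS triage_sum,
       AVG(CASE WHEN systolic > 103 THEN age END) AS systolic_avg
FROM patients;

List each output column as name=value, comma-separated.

[triage_sum: triage BETWEEN 2 AND 4 AND systolic BETWEEN 142 AND 158]
patient=Omar: ✓ → 15
patient=Kai: ✗
patient=Zane: ✗
patient=Eve: ✗
patient=Tara: ✗
patient=Farah: ✗
patient=Rosa: ✗
patient=Carmen: ✓ → 49
patient=Priya: ✗
patient=Yara: ✗
patient=Uma: ✗
triage_sum = 15 + 49 = 64
—
[systolic_avg: systolic > 103]
patient=Omar: ✓ → 15
patient=Kai: ✗
patient=Zane: ✗
patient=Eve: ✓ → 84
patient=Tara: ✗
patient=Farah: ✓ → 17
patient=Rosa: ✓ → 64
patient=Carmen: ✓ → 49
patient=Priya: ✗
patient=Yara: ✓ → 72
patient=Uma: ✓ → 94
systolic_avg = (15 + 84 + 17 + 64 + 49 + 72 + 94) / 7 = 56.4285714286

triage_sum=64, systolic_avg=56.4285714286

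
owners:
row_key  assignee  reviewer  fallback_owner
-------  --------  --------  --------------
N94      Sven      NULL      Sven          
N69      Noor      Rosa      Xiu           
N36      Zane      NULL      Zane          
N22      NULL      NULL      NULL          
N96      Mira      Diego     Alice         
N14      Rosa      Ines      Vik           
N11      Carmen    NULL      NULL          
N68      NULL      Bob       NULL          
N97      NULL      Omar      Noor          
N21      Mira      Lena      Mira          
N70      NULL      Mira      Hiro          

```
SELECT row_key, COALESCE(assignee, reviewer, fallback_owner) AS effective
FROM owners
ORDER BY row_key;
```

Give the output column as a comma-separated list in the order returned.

row_key=N11: assignee=Carmen → Carmen
row_key=N14: assignee=Rosa → Rosa
row_key=N21: assignee=Mira → Mira
row_key=N22: assignee=NULL, reviewer=NULL, fallback_owner=NULL (all NULL) → NULL
row_key=N36: assignee=Zane → Zane
row_key=N68: assignee=NULL, reviewer=Bob → Bob
row_key=N69: assignee=Noor → Noor
row_key=N70: assignee=NULL, reviewer=Mira → Mira
row_key=N94: assignee=Sven → Sven
row_key=N96: assignee=Mira → Mira
row_key=N97: assignee=NULL, reviewer=Omar → Omar

Carmen, Rosa, Mira, NULL, Zane, Bob, Noor, Mira, Sven, Mira, Omar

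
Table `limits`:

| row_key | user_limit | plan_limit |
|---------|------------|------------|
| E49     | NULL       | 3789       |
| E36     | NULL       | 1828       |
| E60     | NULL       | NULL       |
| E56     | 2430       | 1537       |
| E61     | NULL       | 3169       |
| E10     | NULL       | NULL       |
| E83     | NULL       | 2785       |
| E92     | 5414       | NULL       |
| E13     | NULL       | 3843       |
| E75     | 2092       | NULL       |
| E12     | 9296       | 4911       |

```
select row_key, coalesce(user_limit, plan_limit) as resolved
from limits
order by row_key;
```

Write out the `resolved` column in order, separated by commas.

NULL, 9296, 3843, 1828, 3789, 2430, NULL, 3169, 2092, 2785, 5414

row_key=E10: user_limit=NULL, plan_limit=NULL (all NULL) → NULL
row_key=E12: user_limit=9296 → 9296
row_key=E13: user_limit=NULL, plan_limit=3843 → 3843
row_key=E36: user_limit=NULL, plan_limit=1828 → 1828
row_key=E49: user_limit=NULL, plan_limit=3789 → 3789
row_key=E56: user_limit=2430 → 2430
row_key=E60: user_limit=NULL, plan_limit=NULL (all NULL) → NULL
row_key=E61: user_limit=NULL, plan_limit=3169 → 3169
row_key=E75: user_limit=2092 → 2092
row_key=E83: user_limit=NULL, plan_limit=2785 → 2785
row_key=E92: user_limit=5414 → 5414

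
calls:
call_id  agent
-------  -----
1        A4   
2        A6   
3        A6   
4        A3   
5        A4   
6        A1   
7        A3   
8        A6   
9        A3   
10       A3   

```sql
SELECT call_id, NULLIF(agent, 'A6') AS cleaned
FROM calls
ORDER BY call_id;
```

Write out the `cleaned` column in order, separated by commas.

call_id=1: agent=A4 vs A6: differ → A4
call_id=2: agent=A6 vs A6: equal → NULL
call_id=3: agent=A6 vs A6: equal → NULL
call_id=4: agent=A3 vs A6: differ → A3
call_id=5: agent=A4 vs A6: differ → A4
call_id=6: agent=A1 vs A6: differ → A1
call_id=7: agent=A3 vs A6: differ → A3
call_id=8: agent=A6 vs A6: equal → NULL
call_id=9: agent=A3 vs A6: differ → A3
call_id=10: agent=A3 vs A6: differ → A3

A4, NULL, NULL, A3, A4, A1, A3, NULL, A3, A3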